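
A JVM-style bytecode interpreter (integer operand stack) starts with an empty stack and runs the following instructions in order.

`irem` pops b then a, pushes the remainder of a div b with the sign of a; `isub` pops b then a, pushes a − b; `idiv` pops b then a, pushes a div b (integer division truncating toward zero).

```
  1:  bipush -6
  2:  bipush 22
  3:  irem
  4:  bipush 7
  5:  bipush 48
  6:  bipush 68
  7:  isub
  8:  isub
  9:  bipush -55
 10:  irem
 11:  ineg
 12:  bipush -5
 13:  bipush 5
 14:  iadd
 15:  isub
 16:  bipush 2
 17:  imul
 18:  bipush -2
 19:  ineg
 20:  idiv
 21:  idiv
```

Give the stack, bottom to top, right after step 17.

[-6, -54]

bipush -6  → [-6]
bipush 22  → [-6, 22]
irem       → [-6]
bipush 7   → [-6, 7]
bipush 48  → [-6, 7, 48]
bipush 68  → [-6, 7, 48, 68]
isub       → [-6, 7, -20]
isub       → [-6, 27]
bipush -55 → [-6, 27, -55]
irem       → [-6, 27]
ineg       → [-6, -27]
bipush -5  → [-6, -27, -5]
bipush 5   → [-6, -27, -5, 5]
iadd       → [-6, -27, 0]
isub       → [-6, -27]
bipush 2   → [-6, -27, 2]
imul       → [-6, -54]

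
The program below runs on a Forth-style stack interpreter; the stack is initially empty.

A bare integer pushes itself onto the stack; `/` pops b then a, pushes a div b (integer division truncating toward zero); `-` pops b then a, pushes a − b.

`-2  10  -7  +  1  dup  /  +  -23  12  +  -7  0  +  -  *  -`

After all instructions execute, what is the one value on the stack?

-2  -> -2
10  -> -2 10
-7  -> -2 10 -7
+   -> -2 3
1   -> -2 3 1
dup -> -2 3 1 1
/   -> -2 3 1
+   -> -2 4
-23 -> -2 4 -23
12  -> -2 4 -23 12
+   -> -2 4 -11
-7  -> -2 4 -11 -7
0   -> -2 4 -11 -7 0
+   -> -2 4 -11 -7
-   -> -2 4 -4
*   -> -2 -16
-   -> 14

14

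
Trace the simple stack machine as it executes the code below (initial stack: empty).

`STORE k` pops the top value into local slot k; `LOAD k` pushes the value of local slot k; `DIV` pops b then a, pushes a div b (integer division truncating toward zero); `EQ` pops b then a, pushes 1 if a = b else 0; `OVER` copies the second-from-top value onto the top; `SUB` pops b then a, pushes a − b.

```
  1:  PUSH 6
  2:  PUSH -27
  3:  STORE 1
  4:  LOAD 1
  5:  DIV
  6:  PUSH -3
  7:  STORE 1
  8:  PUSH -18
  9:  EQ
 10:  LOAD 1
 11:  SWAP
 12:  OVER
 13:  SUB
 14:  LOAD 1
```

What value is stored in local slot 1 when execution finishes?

PUSH 6    6
PUSH -27  6 -27
STORE 1   6
LOAD 1    6 -27
DIV       0
PUSH -3   0 -3
STORE 1   0
PUSH -18  0 -18
EQ        0
LOAD 1    0 -3
SWAP      -3 0
OVER      -3 0 -3
SUB       -3 3
LOAD 1    -3 3 -3

-3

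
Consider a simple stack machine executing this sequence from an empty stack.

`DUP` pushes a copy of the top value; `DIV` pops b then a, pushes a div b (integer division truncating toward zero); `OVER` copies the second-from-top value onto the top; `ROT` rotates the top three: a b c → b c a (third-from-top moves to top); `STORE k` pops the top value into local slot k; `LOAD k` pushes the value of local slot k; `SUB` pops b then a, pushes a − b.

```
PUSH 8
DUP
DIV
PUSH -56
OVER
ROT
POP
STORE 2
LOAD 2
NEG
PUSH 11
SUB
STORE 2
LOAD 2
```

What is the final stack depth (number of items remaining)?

PUSH 8   -> 8
DUP      -> 8 8
DIV      -> 1
PUSH -56 -> 1 -56
OVER     -> 1 -56 1
ROT      -> -56 1 1
POP      -> -56 1
STORE 2  -> -56
LOAD 2   -> -56 1
NEG      -> -56 -1
PUSH 11  -> -56 -1 11
SUB      -> -56 -12
STORE 2  -> -56
LOAD 2   -> -56 -12

2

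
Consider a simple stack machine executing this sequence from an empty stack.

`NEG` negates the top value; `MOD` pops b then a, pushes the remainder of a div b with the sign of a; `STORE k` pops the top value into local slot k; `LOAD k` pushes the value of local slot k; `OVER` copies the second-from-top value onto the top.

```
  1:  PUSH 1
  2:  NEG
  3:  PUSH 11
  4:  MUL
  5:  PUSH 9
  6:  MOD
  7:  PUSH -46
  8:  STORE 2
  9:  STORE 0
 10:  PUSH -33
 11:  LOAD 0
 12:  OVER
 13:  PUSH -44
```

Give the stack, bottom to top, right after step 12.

PUSH 1    [1]
NEG       [-1]
PUSH 11   [-1, 11]
MUL       [-11]
PUSH 9    [-11, 9]
MOD       [-2]
PUSH -46  [-2, -46]
STORE 2   [-2]
STORE 0   []
PUSH -33  [-33]
LOAD 0    [-33, -2]
OVER      [-33, -2, -33]

[-33, -2, -33]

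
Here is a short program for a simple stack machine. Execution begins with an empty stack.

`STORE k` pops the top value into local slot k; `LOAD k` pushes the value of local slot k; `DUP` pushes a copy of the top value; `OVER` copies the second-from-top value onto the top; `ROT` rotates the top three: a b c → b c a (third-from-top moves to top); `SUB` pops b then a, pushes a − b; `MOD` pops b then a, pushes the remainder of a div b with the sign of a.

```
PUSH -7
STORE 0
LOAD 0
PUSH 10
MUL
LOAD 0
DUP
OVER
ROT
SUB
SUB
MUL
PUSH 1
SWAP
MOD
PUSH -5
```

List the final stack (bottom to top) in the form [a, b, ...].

PUSH -7 → [-7]
STORE 0 → []
LOAD 0  → [-7]
PUSH 10 → [-7, 10]
MUL     → [-70]
LOAD 0  → [-70, -7]
DUP     → [-70, -7, -7]
OVER    → [-70, -7, -7, -7]
ROT     → [-70, -7, -7, -7]
SUB     → [-70, -7, 0]
SUB     → [-70, -7]
MUL     → [490]
PUSH 1  → [490, 1]
SWAP    → [1, 490]
MOD     → [1]
PUSH -5 → [1, -5]

[1, -5]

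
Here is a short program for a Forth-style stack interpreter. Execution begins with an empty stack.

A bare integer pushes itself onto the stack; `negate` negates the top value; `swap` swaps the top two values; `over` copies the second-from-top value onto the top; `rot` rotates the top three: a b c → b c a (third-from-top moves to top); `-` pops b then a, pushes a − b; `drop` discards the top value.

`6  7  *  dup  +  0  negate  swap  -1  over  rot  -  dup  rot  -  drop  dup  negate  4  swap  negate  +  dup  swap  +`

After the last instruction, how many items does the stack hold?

6      : 6
7      : 6 7
*      : 42
dup    : 42 42
+      : 84
0      : 84 0
negate : 84 0
swap   : 0 84
-1     : 0 84 -1
over   : 0 84 -1 84
rot    : 0 -1 84 84
-      : 0 -1 0
dup    : 0 -1 0 0
rot    : 0 0 0 -1
-      : 0 0 1
drop   : 0 0
dup    : 0 0 0
negate : 0 0 0
4      : 0 0 0 4
swap   : 0 0 4 0
negate : 0 0 4 0
+      : 0 0 4
dup    : 0 0 4 4
swap   : 0 0 4 4
+      : 0 0 8

3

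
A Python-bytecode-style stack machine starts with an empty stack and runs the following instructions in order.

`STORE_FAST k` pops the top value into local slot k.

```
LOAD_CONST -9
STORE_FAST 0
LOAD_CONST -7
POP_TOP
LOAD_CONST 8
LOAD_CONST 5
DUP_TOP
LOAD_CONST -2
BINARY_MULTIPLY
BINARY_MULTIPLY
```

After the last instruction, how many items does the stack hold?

LOAD_CONST -9   → -9
STORE_FAST 0    → (empty)
LOAD_CONST -7   → -7
POP_TOP         → (empty)
LOAD_CONST 8    → 8
LOAD_CONST 5    → 8 5
DUP_TOP         → 8 5 5
LOAD_CONST -2   → 8 5 5 -2
BINARY_MULTIPLY → 8 5 -10
BINARY_MULTIPLY → 8 -50

2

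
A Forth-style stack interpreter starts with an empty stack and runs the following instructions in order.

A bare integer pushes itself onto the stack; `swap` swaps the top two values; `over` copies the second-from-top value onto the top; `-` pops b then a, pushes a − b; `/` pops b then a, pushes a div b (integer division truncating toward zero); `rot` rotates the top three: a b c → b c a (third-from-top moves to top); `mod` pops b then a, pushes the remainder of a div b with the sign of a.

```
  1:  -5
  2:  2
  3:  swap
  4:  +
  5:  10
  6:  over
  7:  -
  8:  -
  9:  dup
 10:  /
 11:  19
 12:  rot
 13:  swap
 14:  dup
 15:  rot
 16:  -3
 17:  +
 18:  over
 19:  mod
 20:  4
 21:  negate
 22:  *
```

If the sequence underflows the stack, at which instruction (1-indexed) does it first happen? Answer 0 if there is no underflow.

12

-5   : -5
2    : -5 2
swap : 2 -5
+    : -3
10   : -3 10
over : -3 10 -3
-    : -3 13
-    : -16
dup  : -16 -16
/    : 1
19   : 1 19
rot  — needs 3 operands, stack has 2 → underflow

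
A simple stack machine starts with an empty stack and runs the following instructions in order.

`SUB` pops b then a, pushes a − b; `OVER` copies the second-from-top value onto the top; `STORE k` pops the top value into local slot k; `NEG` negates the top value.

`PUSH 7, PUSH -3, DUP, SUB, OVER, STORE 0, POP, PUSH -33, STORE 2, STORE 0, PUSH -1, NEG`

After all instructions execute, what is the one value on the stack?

1

PUSH 7   : 7
PUSH -3  : 7 -3
DUP      : 7 -3 -3
SUB      : 7 0
OVER     : 7 0 7
STORE 0  : 7 0
POP      : 7
PUSH -33 : 7 -33
STORE 2  : 7
STORE 0  : (empty)
PUSH -1  : -1
NEG      : 1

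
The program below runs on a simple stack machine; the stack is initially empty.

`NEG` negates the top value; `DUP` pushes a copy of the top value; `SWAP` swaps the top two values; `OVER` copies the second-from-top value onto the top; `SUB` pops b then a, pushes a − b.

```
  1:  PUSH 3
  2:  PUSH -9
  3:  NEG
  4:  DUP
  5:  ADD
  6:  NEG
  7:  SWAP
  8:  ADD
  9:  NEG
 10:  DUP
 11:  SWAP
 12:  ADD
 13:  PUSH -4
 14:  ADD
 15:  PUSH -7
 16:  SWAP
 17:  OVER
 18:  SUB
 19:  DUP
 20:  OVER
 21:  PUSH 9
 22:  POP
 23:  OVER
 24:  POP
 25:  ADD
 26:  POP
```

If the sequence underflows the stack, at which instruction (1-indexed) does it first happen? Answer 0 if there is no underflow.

0

PUSH 3  : [3]
PUSH -9 : [3, -9]
NEG     : [3, 9]
DUP     : [3, 9, 9]
ADD     : [3, 18]
NEG     : [3, -18]
SWAP    : [-18, 3]
ADD     : [-15]
NEG     : [15]
DUP     : [15, 15]
SWAP    : [15, 15]
ADD     : [30]
PUSH -4 : [30, -4]
ADD     : [26]
PUSH -7 : [26, -7]
SWAP    : [-7, 26]
OVER    : [-7, 26, -7]
SUB     : [-7, 33]
DUP     : [-7, 33, 33]
OVER    : [-7, 33, 33, 33]
PUSH 9  : [-7, 33, 33, 33, 9]
POP     : [-7, 33, 33, 33]
OVER    : [-7, 33, 33, 33, 33]
POP     : [-7, 33, 33, 33]
ADD     : [-7, 33, 66]
POP     : [-7, 33]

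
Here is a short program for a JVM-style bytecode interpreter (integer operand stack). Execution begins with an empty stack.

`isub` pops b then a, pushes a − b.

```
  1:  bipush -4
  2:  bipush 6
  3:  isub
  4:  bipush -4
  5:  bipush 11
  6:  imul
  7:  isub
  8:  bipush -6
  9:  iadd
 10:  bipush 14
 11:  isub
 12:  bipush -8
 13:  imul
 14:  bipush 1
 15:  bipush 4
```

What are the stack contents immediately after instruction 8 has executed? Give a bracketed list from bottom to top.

bipush -4 → [-4]
bipush 6  → [-4, 6]
isub      → [-10]
bipush -4 → [-10, -4]
bipush 11 → [-10, -4, 11]
imul      → [-10, -44]
isub      → [34]
bipush -6 → [34, -6]

[34, -6]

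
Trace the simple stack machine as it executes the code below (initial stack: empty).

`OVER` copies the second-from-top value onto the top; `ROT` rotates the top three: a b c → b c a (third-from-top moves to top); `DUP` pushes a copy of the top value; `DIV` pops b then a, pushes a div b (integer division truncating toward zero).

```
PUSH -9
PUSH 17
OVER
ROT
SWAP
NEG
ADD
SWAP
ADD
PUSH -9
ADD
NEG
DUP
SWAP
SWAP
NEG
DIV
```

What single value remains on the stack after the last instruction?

-1

PUSH -9 : -9
PUSH 17 : -9 17
OVER    : -9 17 -9
ROT     : 17 -9 -9
SWAP    : 17 -9 -9
NEG     : 17 -9 9
ADD     : 17 0
SWAP    : 0 17
ADD     : 17
PUSH -9 : 17 -9
ADD     : 8
NEG     : -8
DUP     : -8 -8
SWAP    : -8 -8
SWAP    : -8 -8
NEG     : -8 8
DIV     : -1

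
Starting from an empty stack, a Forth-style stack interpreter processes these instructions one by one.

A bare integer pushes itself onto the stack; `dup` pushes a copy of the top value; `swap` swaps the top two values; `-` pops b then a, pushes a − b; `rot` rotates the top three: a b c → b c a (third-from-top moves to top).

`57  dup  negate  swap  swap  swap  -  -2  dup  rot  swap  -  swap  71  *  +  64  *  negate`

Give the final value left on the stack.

16256

57      [57]
dup     [57, 57]
negate  [57, -57]
swap    [-57, 57]
swap    [57, -57]
swap    [-57, 57]
-       [-114]
-2      [-114, -2]
dup     [-114, -2, -2]
rot     [-2, -2, -114]
swap    [-2, -114, -2]
-       [-2, -112]
swap    [-112, -2]
71      [-112, -2, 71]
*       [-112, -142]
+       [-254]
64      [-254, 64]
*       [-16256]
negate  [16256]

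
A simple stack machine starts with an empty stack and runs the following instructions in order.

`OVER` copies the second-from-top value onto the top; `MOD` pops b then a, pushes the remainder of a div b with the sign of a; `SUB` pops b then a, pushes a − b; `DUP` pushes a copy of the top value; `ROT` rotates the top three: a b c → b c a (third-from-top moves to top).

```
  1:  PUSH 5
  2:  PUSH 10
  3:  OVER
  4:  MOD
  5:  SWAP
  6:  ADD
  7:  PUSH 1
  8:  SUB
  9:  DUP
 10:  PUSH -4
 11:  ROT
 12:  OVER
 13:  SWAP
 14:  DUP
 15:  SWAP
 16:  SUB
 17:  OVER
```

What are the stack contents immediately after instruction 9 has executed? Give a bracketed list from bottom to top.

[4, 4]

PUSH 5  -> [5]
PUSH 10 -> [5, 10]
OVER    -> [5, 10, 5]
MOD     -> [5, 0]
SWAP    -> [0, 5]
ADD     -> [5]
PUSH 1  -> [5, 1]
SUB     -> [4]
DUP     -> [4, 4]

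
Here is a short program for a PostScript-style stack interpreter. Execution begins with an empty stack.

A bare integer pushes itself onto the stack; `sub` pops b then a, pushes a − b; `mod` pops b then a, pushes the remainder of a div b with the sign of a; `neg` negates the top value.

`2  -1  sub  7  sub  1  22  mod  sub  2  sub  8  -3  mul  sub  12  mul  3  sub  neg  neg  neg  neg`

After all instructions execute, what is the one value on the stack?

2   → 2
-1  → 2 -1
sub → 3
7   → 3 7
sub → -4
1   → -4 1
22  → -4 1 22
mod → -4 1
sub → -5
2   → -5 2
sub → -7
8   → -7 8
-3  → -7 8 -3
mul → -7 -24
sub → 17
12  → 17 12
mul → 204
3   → 204 3
sub → 201
neg → -201
neg → 201
neg → -201
neg → 201

201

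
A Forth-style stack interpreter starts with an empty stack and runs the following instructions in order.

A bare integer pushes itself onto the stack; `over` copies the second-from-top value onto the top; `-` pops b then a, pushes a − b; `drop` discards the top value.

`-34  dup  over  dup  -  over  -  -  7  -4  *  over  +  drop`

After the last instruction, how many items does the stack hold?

2

-34  -> [-34]
dup  -> [-34, -34]
over -> [-34, -34, -34]
dup  -> [-34, -34, -34, -34]
-    -> [-34, -34, 0]
over -> [-34, -34, 0, -34]
-    -> [-34, -34, 34]
-    -> [-34, -68]
7    -> [-34, -68, 7]
-4   -> [-34, -68, 7, -4]
*    -> [-34, -68, -28]
over -> [-34, -68, -28, -68]
+    -> [-34, -68, -96]
drop -> [-34, -68]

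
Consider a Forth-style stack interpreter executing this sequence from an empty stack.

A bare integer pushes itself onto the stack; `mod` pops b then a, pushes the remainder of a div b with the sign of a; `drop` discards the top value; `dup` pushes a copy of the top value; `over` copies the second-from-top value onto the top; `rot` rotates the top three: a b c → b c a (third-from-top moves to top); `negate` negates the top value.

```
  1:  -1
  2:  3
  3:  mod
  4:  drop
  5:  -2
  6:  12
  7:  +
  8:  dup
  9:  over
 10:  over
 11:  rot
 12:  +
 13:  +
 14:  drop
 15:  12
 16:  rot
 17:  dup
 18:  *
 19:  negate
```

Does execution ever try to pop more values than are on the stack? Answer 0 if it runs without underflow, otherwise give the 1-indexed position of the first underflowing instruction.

16

-1   → [-1]
3    → [-1, 3]
mod  → [-1]
drop → []
-2   → [-2]
12   → [-2, 12]
+    → [10]
dup  → [10, 10]
over → [10, 10, 10]
over → [10, 10, 10, 10]
rot  → [10, 10, 10, 10]
+    → [10, 10, 20]
+    → [10, 30]
drop → [10]
12   → [10, 12]
rot  — needs 3 operands, stack has 2 → underflow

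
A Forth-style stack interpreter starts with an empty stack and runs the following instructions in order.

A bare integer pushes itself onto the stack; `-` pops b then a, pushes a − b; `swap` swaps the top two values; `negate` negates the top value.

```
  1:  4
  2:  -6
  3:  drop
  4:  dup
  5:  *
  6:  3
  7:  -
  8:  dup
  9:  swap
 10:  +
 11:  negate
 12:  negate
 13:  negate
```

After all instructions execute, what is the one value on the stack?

4       4
-6      4 -6
drop    4
dup     4 4
*       16
3       16 3
-       13
dup     13 13
swap    13 13
+       26
negate  -26
negate  26
negate  -26

-26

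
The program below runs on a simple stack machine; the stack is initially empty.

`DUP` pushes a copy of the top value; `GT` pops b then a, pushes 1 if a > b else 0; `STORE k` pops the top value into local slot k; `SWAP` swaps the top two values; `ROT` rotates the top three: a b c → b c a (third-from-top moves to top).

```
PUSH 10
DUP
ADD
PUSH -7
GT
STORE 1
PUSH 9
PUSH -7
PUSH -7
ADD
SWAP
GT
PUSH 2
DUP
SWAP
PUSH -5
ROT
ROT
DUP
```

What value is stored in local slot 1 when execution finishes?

1

PUSH 10 -> [10]
DUP     -> [10, 10]
ADD     -> [20]
PUSH -7 -> [20, -7]
GT      -> [1]
STORE 1 -> []
PUSH 9  -> [9]
PUSH -7 -> [9, -7]
PUSH -7 -> [9, -7, -7]
ADD     -> [9, -14]
SWAP    -> [-14, 9]
GT      -> [0]
PUSH 2  -> [0, 2]
DUP     -> [0, 2, 2]
SWAP    -> [0, 2, 2]
PUSH -5 -> [0, 2, 2, -5]
ROT     -> [0, 2, -5, 2]
ROT     -> [0, -5, 2, 2]
DUP     -> [0, -5, 2, 2, 2]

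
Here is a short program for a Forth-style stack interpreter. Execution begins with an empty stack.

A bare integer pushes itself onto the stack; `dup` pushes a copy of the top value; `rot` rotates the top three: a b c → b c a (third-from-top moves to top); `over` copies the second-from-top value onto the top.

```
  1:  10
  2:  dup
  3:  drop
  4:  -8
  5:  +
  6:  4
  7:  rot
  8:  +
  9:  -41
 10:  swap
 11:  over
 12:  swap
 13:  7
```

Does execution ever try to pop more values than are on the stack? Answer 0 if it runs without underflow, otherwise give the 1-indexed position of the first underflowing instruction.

7

10   -> [10]
dup  -> [10, 10]
drop -> [10]
-8   -> [10, -8]
+    -> [2]
4    -> [2, 4]
rot  — needs 3 operands, stack has 2 → underflow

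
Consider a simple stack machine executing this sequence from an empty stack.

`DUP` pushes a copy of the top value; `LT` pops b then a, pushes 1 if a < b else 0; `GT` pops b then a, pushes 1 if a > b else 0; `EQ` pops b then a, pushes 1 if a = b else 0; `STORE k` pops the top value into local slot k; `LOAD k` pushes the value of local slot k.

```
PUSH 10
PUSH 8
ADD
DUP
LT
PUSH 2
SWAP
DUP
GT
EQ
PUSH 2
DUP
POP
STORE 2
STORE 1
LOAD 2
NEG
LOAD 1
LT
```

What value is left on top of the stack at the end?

1

PUSH 10 : 10
PUSH 8  : 10 8
ADD     : 18
DUP     : 18 18
LT      : 0
PUSH 2  : 0 2
SWAP    : 2 0
DUP     : 2 0 0
GT      : 2 0
EQ      : 0
PUSH 2  : 0 2
DUP     : 0 2 2
POP     : 0 2
STORE 2 : 0
STORE 1 : (empty)
LOAD 2  : 2
NEG     : -2
LOAD 1  : -2 0
LT      : 1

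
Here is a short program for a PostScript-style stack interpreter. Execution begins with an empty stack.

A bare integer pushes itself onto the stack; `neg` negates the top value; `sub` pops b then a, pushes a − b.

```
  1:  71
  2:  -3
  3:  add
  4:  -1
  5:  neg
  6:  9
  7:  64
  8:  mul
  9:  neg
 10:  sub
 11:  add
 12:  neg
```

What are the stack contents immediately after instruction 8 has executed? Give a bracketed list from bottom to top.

[68, 1, 576]

71  -> [71]
-3  -> [71, -3]
add -> [68]
-1  -> [68, -1]
neg -> [68, 1]
9   -> [68, 1, 9]
64  -> [68, 1, 9, 64]
mul -> [68, 1, 576]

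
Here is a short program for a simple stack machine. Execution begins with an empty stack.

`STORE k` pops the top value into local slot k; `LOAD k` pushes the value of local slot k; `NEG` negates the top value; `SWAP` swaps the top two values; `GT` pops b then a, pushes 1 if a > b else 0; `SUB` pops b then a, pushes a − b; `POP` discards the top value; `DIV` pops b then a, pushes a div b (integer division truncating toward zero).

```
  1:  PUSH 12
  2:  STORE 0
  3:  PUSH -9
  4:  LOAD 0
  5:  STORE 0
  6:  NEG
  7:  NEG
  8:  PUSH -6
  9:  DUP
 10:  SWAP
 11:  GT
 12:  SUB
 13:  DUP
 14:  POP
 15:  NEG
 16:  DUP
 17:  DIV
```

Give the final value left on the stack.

PUSH 12 -> [12]
STORE 0 -> []
PUSH -9 -> [-9]
LOAD 0  -> [-9, 12]
STORE 0 -> [-9]
NEG     -> [9]
NEG     -> [-9]
PUSH -6 -> [-9, -6]
DUP     -> [-9, -6, -6]
SWAP    -> [-9, -6, -6]
GT      -> [-9, 0]
SUB     -> [-9]
DUP     -> [-9, -9]
POP     -> [-9]
NEG     -> [9]
DUP     -> [9, 9]
DIV     -> [1]

1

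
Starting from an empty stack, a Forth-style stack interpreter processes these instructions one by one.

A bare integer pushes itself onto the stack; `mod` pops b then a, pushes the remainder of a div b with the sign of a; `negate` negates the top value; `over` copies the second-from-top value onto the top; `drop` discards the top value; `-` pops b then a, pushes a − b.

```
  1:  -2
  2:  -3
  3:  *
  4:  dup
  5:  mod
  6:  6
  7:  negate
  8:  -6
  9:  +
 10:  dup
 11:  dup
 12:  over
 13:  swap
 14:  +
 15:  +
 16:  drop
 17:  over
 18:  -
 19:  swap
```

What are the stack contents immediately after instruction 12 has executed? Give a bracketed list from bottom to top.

-2      [-2]
-3      [-2, -3]
*       [6]
dup     [6, 6]
mod     [0]
6       [0, 6]
negate  [0, -6]
-6      [0, -6, -6]
+       [0, -12]
dup     [0, -12, -12]
dup     [0, -12, -12, -12]
over    [0, -12, -12, -12, -12]

[0, -12, -12, -12, -12]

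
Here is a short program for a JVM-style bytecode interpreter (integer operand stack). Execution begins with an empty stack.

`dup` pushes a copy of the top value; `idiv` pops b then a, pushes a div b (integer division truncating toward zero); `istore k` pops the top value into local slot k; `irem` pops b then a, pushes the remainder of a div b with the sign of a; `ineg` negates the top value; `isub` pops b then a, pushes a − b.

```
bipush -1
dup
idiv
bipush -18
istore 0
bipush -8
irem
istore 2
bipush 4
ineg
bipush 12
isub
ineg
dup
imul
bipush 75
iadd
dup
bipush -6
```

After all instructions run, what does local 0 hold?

-18

bipush -1   [-1]
dup         [-1, -1]
idiv        [1]
bipush -18  [1, -18]
istore 0    [1]
bipush -8   [1, -8]
irem        [1]
istore 2    []
bipush 4    [4]
ineg        [-4]
bipush 12   [-4, 12]
isub        [-16]
ineg        [16]
dup         [16, 16]
imul        [256]
bipush 75   [256, 75]
iadd        [331]
dup         [331, 331]
bipush -6   [331, 331, -6]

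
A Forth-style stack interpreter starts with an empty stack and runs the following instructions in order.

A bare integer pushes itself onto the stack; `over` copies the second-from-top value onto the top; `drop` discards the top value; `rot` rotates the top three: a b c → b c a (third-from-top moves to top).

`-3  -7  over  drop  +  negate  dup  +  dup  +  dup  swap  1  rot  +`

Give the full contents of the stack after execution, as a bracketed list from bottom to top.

[40, 41]

-3     → -3
-7     → -3 -7
over   → -3 -7 -3
drop   → -3 -7
+      → -10
negate → 10
dup    → 10 10
+      → 20
dup    → 20 20
+      → 40
dup    → 40 40
swap   → 40 40
1      → 40 40 1
rot    → 40 1 40
+      → 40 41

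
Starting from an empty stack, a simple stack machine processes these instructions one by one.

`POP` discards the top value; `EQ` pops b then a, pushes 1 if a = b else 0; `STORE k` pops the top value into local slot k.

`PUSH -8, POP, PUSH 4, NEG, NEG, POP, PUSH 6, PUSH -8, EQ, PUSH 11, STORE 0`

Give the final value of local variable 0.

PUSH -8 -> [-8]
POP     -> []
PUSH 4  -> [4]
NEG     -> [-4]
NEG     -> [4]
POP     -> []
PUSH 6  -> [6]
PUSH -8 -> [6, -8]
EQ      -> [0]
PUSH 11 -> [0, 11]
STORE 0 -> [0]

11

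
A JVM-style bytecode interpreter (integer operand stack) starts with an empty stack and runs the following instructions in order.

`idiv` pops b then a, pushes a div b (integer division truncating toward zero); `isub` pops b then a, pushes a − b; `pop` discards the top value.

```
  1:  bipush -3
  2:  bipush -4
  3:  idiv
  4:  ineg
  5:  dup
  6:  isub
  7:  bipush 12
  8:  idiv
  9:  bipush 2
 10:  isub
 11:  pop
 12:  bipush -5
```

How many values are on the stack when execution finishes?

1

bipush -3 -> -3
bipush -4 -> -3 -4
idiv      -> 0
ineg      -> 0
dup       -> 0 0
isub      -> 0
bipush 12 -> 0 12
idiv      -> 0
bipush 2  -> 0 2
isub      -> -2
pop       -> (empty)
bipush -5 -> -5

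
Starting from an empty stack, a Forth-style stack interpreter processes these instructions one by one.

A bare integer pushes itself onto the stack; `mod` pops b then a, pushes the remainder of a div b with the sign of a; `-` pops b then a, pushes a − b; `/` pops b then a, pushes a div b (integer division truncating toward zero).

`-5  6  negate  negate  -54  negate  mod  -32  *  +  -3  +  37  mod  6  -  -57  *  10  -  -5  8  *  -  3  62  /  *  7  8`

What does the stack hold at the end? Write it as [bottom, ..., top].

[0, 7, 8]

-5     -> -5
6      -> -5 6
negate -> -5 -6
negate -> -5 6
-54    -> -5 6 -54
negate -> -5 6 54
mod    -> -5 6
-32    -> -5 6 -32
*      -> -5 -192
+      -> -197
-3     -> -197 -3
+      -> -200
37     -> -200 37
mod    -> -15
6      -> -15 6
-      -> -21
-57    -> -21 -57
*      -> 1197
10     -> 1197 10
-      -> 1187
-5     -> 1187 -5
8      -> 1187 -5 8
*      -> 1187 -40
-      -> 1227
3      -> 1227 3
62     -> 1227 3 62
/      -> 1227 0
*      -> 0
7      -> 0 7
8      -> 0 7 8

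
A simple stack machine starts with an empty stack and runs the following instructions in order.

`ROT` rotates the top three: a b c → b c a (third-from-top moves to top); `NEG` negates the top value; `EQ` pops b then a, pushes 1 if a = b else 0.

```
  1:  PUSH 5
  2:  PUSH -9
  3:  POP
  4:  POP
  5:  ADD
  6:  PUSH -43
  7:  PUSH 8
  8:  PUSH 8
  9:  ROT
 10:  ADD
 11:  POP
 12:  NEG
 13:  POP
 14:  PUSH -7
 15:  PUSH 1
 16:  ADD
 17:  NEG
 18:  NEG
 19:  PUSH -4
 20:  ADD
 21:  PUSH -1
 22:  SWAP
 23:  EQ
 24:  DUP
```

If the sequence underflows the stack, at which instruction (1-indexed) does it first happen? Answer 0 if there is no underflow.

PUSH 5  -> 5
PUSH -9 -> 5 -9
POP     -> 5
POP     -> (empty)
ADD  — needs 2 operands, stack has 0 → underflow

5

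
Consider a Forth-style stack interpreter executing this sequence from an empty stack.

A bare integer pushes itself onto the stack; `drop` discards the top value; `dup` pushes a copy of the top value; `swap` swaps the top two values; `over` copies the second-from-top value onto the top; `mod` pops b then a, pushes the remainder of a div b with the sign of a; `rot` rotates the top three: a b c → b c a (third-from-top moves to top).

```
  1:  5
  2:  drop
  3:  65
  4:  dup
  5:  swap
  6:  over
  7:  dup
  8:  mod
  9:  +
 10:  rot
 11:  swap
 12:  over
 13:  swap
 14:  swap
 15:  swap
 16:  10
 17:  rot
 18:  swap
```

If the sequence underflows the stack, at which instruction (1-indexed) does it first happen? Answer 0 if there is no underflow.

5    -> [5]
drop -> []
65   -> [65]
dup  -> [65, 65]
swap -> [65, 65]
over -> [65, 65, 65]
dup  -> [65, 65, 65, 65]
mod  -> [65, 65, 0]
+    -> [65, 65]
rot  — needs 3 operands, stack has 2 → underflow

10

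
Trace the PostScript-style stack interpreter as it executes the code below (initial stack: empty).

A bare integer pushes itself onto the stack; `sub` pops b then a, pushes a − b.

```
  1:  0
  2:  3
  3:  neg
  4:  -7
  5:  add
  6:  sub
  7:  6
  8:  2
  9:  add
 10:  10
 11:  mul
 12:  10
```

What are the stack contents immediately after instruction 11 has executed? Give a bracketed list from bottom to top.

[10, 80]

0   : [0]
3   : [0, 3]
neg : [0, -3]
-7  : [0, -3, -7]
add : [0, -10]
sub : [10]
6   : [10, 6]
2   : [10, 6, 2]
add : [10, 8]
10  : [10, 8, 10]
mul : [10, 80]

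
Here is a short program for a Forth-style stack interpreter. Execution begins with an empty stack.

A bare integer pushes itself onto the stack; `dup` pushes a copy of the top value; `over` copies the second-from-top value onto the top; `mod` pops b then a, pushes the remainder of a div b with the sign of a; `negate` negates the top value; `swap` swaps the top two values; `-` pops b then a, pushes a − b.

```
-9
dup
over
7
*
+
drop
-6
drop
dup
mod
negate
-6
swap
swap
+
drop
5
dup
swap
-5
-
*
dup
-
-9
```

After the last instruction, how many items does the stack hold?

2

-9     -> [-9]
dup    -> [-9, -9]
over   -> [-9, -9, -9]
7      -> [-9, -9, -9, 7]
*      -> [-9, -9, -63]
+      -> [-9, -72]
drop   -> [-9]
-6     -> [-9, -6]
drop   -> [-9]
dup    -> [-9, -9]
mod    -> [0]
negate -> [0]
-6     -> [0, -6]
swap   -> [-6, 0]
swap   -> [0, -6]
+      -> [-6]
drop   -> []
5      -> [5]
dup    -> [5, 5]
swap   -> [5, 5]
-5     -> [5, 5, -5]
-      -> [5, 10]
*      -> [50]
dup    -> [50, 50]
-      -> [0]
-9     -> [0, -9]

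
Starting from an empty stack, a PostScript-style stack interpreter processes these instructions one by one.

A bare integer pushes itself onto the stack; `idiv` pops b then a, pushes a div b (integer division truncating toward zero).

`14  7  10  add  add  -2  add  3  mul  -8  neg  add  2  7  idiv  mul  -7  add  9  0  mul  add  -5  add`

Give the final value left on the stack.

-12

14   -> [14]
7    -> [14, 7]
10   -> [14, 7, 10]
add  -> [14, 17]
add  -> [31]
-2   -> [31, -2]
add  -> [29]
3    -> [29, 3]
mul  -> [87]
-8   -> [87, -8]
neg  -> [87, 8]
add  -> [95]
2    -> [95, 2]
7    -> [95, 2, 7]
idiv -> [95, 0]
mul  -> [0]
-7   -> [0, -7]
add  -> [-7]
9    -> [-7, 9]
0    -> [-7, 9, 0]
mul  -> [-7, 0]
add  -> [-7]
-5   -> [-7, -5]
add  -> [-12]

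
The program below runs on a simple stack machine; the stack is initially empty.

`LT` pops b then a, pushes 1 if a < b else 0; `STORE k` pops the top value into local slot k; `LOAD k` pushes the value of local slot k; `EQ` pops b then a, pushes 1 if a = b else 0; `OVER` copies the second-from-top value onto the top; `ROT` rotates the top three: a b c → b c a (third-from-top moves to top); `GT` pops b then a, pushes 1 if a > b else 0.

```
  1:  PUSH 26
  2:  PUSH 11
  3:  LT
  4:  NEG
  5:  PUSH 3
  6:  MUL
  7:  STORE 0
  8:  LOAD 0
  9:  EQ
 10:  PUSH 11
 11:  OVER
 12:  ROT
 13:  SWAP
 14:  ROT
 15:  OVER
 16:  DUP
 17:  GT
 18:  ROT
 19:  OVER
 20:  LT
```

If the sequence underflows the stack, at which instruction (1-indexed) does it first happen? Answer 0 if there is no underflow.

9

PUSH 26 -> [26]
PUSH 11 -> [26, 11]
LT      -> [0]
NEG     -> [0]
PUSH 3  -> [0, 3]
MUL     -> [0]
STORE 0 -> []
LOAD 0  -> [0]
EQ  — needs 2 operands, stack has 1 → underflow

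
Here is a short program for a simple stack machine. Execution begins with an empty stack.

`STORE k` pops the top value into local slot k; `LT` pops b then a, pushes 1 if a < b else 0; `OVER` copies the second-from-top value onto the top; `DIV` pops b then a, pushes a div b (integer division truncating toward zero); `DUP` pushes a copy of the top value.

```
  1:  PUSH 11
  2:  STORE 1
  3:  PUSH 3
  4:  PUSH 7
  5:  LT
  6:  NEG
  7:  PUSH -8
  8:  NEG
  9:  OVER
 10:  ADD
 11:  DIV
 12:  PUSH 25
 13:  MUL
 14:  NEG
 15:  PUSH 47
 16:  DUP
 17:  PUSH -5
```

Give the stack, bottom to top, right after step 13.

[0]

PUSH 11 → 11
STORE 1 → (empty)
PUSH 3  → 3
PUSH 7  → 3 7
LT      → 1
NEG     → -1
PUSH -8 → -1 -8
NEG     → -1 8
OVER    → -1 8 -1
ADD     → -1 7
DIV     → 0
PUSH 25 → 0 25
MUL     → 0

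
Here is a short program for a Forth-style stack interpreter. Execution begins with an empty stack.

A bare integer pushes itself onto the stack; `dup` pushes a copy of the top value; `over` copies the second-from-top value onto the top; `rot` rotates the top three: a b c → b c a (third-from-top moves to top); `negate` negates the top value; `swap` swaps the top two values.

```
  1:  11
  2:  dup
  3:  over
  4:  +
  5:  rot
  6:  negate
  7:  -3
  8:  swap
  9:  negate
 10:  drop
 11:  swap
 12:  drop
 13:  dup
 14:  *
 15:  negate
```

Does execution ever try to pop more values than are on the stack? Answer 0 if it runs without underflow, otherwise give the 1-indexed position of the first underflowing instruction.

11   : 11
dup  : 11 11
over : 11 11 11
+    : 11 22
rot  — needs 3 operands, stack has 2 → underflow

5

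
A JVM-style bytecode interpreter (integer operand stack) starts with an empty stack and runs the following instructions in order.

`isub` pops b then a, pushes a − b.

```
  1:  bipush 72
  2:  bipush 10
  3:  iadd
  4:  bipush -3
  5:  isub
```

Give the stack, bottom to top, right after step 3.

bipush 72  [72]
bipush 10  [72, 10]
iadd       [82]

[82]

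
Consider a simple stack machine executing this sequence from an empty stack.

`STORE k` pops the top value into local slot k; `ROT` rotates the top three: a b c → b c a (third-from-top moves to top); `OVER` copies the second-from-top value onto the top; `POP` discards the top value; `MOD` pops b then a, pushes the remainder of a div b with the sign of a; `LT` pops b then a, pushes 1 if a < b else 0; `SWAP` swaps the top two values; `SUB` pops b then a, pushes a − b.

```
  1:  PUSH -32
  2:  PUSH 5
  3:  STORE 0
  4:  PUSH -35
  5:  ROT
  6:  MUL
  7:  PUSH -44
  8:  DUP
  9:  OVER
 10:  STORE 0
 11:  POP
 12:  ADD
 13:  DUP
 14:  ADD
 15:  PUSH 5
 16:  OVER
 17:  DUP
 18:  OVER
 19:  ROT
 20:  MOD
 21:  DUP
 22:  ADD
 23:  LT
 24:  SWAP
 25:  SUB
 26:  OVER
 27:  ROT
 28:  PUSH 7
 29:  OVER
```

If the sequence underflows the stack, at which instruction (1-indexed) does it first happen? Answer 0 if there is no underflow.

PUSH -32 -> -32
PUSH 5   -> -32 5
STORE 0  -> -32
PUSH -35 -> -32 -35
ROT  — needs 3 operands, stack has 2 → underflow

5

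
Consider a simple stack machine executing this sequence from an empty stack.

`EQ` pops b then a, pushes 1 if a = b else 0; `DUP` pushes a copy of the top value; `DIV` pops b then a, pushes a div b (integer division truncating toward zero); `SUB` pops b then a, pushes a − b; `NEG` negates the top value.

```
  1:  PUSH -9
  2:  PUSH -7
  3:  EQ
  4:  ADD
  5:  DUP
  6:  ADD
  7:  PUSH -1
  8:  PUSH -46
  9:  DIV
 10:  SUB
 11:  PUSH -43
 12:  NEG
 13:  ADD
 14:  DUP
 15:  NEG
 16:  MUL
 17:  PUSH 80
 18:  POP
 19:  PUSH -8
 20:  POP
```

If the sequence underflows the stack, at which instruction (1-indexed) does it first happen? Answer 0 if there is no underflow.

PUSH -9 : [-9]
PUSH -7 : [-9, -7]
EQ      : [0]
ADD  — needs 2 operands, stack has 1 → underflow

4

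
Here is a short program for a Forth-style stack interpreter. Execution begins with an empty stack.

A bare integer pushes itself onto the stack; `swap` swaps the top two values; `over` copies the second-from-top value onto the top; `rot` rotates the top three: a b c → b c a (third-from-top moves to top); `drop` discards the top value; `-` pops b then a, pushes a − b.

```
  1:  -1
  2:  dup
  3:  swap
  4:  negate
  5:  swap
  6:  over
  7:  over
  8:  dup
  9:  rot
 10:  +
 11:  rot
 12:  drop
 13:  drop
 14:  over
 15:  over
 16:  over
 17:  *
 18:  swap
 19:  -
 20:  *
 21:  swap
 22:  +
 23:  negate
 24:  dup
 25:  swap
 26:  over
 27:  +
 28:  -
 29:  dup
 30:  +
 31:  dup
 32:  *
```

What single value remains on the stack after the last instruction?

-1      [-1]
dup     [-1, -1]
swap    [-1, -1]
negate  [-1, 1]
swap    [1, -1]
over    [1, -1, 1]
over    [1, -1, 1, -1]
dup     [1, -1, 1, -1, -1]
rot     [1, -1, -1, -1, 1]
+       [1, -1, -1, 0]
rot     [1, -1, 0, -1]
drop    [1, -1, 0]
drop    [1, -1]
over    [1, -1, 1]
over    [1, -1, 1, -1]
over    [1, -1, 1, -1, 1]
*       [1, -1, 1, -1]
swap    [1, -1, -1, 1]
-       [1, -1, -2]
*       [1, 2]
swap    [2, 1]
+       [3]
negate  [-3]
dup     [-3, -3]
swap    [-3, -3]
over    [-3, -3, -3]
+       [-3, -6]
-       [3]
dup     [3, 3]
+       [6]
dup     [6, 6]
*       [36]

36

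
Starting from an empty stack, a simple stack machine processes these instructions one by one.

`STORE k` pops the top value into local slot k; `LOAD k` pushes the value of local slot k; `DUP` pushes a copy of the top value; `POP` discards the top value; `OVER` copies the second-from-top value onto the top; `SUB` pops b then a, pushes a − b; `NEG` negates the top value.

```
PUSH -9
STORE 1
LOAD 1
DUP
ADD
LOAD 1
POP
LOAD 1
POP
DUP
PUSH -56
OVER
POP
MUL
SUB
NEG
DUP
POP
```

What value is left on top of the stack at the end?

PUSH -9  → [-9]
STORE 1  → []
LOAD 1   → [-9]
DUP      → [-9, -9]
ADD      → [-18]
LOAD 1   → [-18, -9]
POP      → [-18]
LOAD 1   → [-18, -9]
POP      → [-18]
DUP      → [-18, -18]
PUSH -56 → [-18, -18, -56]
OVER     → [-18, -18, -56, -18]
POP      → [-18, -18, -56]
MUL      → [-18, 1008]
SUB      → [-1026]
NEG      → [1026]
DUP      → [1026, 1026]
POP      → [1026]

1026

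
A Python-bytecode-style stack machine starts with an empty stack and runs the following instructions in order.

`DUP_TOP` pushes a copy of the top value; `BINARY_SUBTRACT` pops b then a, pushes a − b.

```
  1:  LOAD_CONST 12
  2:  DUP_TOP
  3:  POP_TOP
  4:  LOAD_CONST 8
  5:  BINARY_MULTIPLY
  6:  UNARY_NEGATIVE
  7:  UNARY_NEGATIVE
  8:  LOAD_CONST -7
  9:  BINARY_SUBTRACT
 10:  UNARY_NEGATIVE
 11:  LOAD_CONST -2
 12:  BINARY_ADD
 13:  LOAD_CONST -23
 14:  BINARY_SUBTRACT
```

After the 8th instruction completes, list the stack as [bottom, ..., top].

LOAD_CONST 12   : 12
DUP_TOP         : 12 12
POP_TOP         : 12
LOAD_CONST 8    : 12 8
BINARY_MULTIPLY : 96
UNARY_NEGATIVE  : -96
UNARY_NEGATIVE  : 96
LOAD_CONST -7   : 96 -7

[96, -7]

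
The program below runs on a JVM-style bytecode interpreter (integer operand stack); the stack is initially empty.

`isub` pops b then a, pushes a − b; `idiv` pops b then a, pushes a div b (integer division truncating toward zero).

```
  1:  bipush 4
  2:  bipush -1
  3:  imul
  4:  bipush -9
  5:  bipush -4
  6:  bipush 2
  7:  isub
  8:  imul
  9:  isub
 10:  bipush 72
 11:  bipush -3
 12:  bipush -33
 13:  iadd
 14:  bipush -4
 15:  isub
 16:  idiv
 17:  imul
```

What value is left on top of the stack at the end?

116

bipush 4   -> 4
bipush -1  -> 4 -1
imul       -> -4
bipush -9  -> -4 -9
bipush -4  -> -4 -9 -4
bipush 2   -> -4 -9 -4 2
isub       -> -4 -9 -6
imul       -> -4 54
isub       -> -58
bipush 72  -> -58 72
bipush -3  -> -58 72 -3
bipush -33 -> -58 72 -3 -33
iadd       -> -58 72 -36
bipush -4  -> -58 72 -36 -4
isub       -> -58 72 -32
idiv       -> -58 -2
imul       -> 116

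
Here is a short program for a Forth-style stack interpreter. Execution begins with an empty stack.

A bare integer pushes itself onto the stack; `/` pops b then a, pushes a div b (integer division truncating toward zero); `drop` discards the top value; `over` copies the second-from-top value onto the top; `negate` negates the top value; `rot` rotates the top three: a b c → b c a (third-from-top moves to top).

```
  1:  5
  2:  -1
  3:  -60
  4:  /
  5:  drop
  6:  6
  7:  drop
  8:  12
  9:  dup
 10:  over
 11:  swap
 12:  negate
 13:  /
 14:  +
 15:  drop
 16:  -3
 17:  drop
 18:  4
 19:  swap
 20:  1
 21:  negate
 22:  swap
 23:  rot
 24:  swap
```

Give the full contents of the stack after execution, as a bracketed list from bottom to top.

5      -> 5
-1     -> 5 -1
-60    -> 5 -1 -60
/      -> 5 0
drop   -> 5
6      -> 5 6
drop   -> 5
12     -> 5 12
dup    -> 5 12 12
over   -> 5 12 12 12
swap   -> 5 12 12 12
negate -> 5 12 12 -12
/      -> 5 12 -1
+      -> 5 11
drop   -> 5
-3     -> 5 -3
drop   -> 5
4      -> 5 4
swap   -> 4 5
1      -> 4 5 1
negate -> 4 5 -1
swap   -> 4 -1 5
rot    -> -1 5 4
swap   -> -1 4 5

[-1, 4, 5]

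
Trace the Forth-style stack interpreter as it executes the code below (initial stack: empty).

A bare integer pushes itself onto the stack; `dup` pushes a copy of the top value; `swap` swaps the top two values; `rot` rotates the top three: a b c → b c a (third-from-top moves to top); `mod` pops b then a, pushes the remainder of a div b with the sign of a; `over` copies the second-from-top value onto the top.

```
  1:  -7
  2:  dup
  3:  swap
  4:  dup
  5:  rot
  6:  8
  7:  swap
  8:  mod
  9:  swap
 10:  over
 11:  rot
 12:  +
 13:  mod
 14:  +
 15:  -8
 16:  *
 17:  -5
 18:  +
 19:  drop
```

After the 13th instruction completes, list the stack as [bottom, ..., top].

[-7, -1]

-7   → -7
dup  → -7 -7
swap → -7 -7
dup  → -7 -7 -7
rot  → -7 -7 -7
8    → -7 -7 -7 8
swap → -7 -7 8 -7
mod  → -7 -7 1
swap → -7 1 -7
over → -7 1 -7 1
rot  → -7 -7 1 1
+    → -7 -7 2
mod  → -7 -1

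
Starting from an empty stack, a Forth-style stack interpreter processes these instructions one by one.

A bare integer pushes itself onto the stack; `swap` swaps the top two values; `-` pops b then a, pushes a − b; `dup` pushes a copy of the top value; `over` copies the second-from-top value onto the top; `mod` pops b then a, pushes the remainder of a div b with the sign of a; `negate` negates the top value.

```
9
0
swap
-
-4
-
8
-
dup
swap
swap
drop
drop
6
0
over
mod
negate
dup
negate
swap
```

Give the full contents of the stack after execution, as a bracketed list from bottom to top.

[6, 0, 0]

9      -> [9]
0      -> [9, 0]
swap   -> [0, 9]
-      -> [-9]
-4     -> [-9, -4]
-      -> [-5]
8      -> [-5, 8]
-      -> [-13]
dup    -> [-13, -13]
swap   -> [-13, -13]
swap   -> [-13, -13]
drop   -> [-13]
drop   -> []
6      -> [6]
0      -> [6, 0]
over   -> [6, 0, 6]
mod    -> [6, 0]
negate -> [6, 0]
dup    -> [6, 0, 0]
negate -> [6, 0, 0]
swap   -> [6, 0, 0]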